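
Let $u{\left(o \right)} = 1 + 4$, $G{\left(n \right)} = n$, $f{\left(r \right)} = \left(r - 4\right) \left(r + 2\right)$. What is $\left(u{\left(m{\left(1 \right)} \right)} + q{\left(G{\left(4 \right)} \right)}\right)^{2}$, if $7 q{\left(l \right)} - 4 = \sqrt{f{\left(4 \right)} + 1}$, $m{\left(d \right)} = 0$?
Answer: $\frac{1600}{49} \approx 32.653$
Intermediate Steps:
$f{\left(r \right)} = \left(-4 + r\right) \left(2 + r\right)$
$u{\left(o \right)} = 5$
$q{\left(l \right)} = \frac{5}{7}$ ($q{\left(l \right)} = \frac{4}{7} + \frac{\sqrt{\left(-8 + 4^{2} - 8\right) + 1}}{7} = \frac{4}{7} + \frac{\sqrt{\left(-8 + 16 - 8\right) + 1}}{7} = \frac{4}{7} + \frac{\sqrt{0 + 1}}{7} = \frac{4}{7} + \frac{\sqrt{1}}{7} = \frac{4}{7} + \frac{1}{7} \cdot 1 = \frac{4}{7} + \frac{1}{7} = \frac{5}{7}$)
$\left(u{\left(m{\left(1 \right)} \right)} + q{\left(G{\left(4 \right)} \right)}\right)^{2} = \left(5 + \frac{5}{7}\right)^{2} = \left(\frac{40}{7}\right)^{2} = \frac{1600}{49}$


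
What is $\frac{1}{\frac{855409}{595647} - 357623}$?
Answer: $- \frac{595647}{213016211672} \approx -2.7963 \cdot 10^{-6}$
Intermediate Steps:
$\frac{1}{\frac{855409}{595647} - 357623} = \frac{1}{- \frac{213016211672}{595647}} = - \frac{595647}{213016211672}$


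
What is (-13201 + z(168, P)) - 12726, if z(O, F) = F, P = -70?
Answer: -25997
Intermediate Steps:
(-13201 + z(168, P)) - 12726 = (-13201 - 70) - 12726 = -13271 - 12726 = -25997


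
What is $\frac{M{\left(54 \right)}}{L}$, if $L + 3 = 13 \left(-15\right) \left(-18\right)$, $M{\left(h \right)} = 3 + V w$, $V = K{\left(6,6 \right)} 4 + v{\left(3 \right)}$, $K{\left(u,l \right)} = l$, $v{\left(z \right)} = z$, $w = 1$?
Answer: $\frac{10}{1169} \approx 0.0085543$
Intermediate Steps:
$V = 27$ ($V = 6 \cdot 4 + 3 = 24 + 3 = 27$)
$M{\left(h \right)} = 30$ ($M{\left(h \right)} = 3 + 27 \cdot 1 = 3 + 27 = 30$)
$L = 3507$ ($L = -3 + 13 \left(-15\right) \left(-18\right) = -3 - -3510 = -3 + 3510 = 3507$)
$\frac{M{\left(54 \right)}}{L} = \frac{30}{3507} = 30 \cdot \frac{1}{3507} = \frac{10}{1169}$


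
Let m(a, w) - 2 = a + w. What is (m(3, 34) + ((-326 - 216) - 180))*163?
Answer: -111329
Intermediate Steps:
m(a, w) = 2 + a + w (m(a, w) = 2 + (a + w) = 2 + a + w)
(m(3, 34) + ((-326 - 216) - 180))*163 = ((2 + 3 + 34) + ((-326 - 216) - 180))*163 = (39 + (-542 - 180))*163 = (39 - 722)*163 = -683*163 = -111329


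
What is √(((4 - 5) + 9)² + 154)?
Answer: √218 ≈ 14.765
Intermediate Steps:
√(((4 - 5) + 9)² + 154) = √((-1 + 9)² + 154) = √(8² + 154) = √(64 + 154) = √218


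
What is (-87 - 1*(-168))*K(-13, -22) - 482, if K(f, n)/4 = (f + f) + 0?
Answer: -8906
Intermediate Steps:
K(f, n) = 8*f (K(f, n) = 4*((f + f) + 0) = 4*(2*f + 0) = 4*(2*f) = 8*f)
(-87 - 1*(-168))*K(-13, -22) - 482 = (-87 - 1*(-168))*(8*(-13)) - 482 = (-87 + 168)*(-104) - 482 = 81*(-104) - 482 = -8424 - 482 = -8906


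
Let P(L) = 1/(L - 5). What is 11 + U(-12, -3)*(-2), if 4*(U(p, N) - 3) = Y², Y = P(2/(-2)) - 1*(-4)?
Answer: -169/72 ≈ -2.3472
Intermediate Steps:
P(L) = 1/(-5 + L)
Y = 23/6 (Y = 1/(-5 + 2/(-2)) - 1*(-4) = 1/(-5 + 2*(-½)) + 4 = 1/(-5 - 1) + 4 = 1/(-6) + 4 = -⅙ + 4 = 23/6 ≈ 3.8333)
U(p, N) = 961/144 (U(p, N) = 3 + (23/6)²/4 = 3 + (¼)*(529/36) = 3 + 529/144 = 961/144)
11 + U(-12, -3)*(-2) = 11 + (961/144)*(-2) = 11 - 961/72 = -169/72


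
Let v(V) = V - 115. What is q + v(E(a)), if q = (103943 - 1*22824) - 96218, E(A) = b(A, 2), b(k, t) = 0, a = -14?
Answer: -15214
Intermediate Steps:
E(A) = 0
v(V) = -115 + V
q = -15099 (q = (103943 - 22824) - 96218 = 81119 - 96218 = -15099)
q + v(E(a)) = -15099 + (-115 + 0) = -15099 - 115 = -15214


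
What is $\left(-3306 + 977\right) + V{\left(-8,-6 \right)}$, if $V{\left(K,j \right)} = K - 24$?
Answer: $-2361$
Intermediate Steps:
$V{\left(K,j \right)} = -24 + K$ ($V{\left(K,j \right)} = K - 24 = -24 + K$)
$\left(-3306 + 977\right) + V{\left(-8,-6 \right)} = \left(-3306 + 977\right) - 32 = -2329 - 32 = -2361$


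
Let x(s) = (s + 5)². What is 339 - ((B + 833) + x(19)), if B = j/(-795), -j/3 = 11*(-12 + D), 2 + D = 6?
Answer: -283462/265 ≈ -1069.7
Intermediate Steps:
D = 4 (D = -2 + 6 = 4)
x(s) = (5 + s)²
j = 264 (j = -33*(-12 + 4) = -33*(-8) = -3*(-88) = 264)
B = -88/265 (B = 264/(-795) = 264*(-1/795) = -88/265 ≈ -0.33208)
339 - ((B + 833) + x(19)) = 339 - ((-88/265 + 833) + (5 + 19)²) = 339 - (220657/265 + 24²) = 339 - (220657/265 + 576) = 339 - 1*373297/265 = 339 - 373297/265 = -283462/265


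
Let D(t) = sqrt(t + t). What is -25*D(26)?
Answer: -50*sqrt(13) ≈ -180.28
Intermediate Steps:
D(t) = sqrt(2)*sqrt(t) (D(t) = sqrt(2*t) = sqrt(2)*sqrt(t))
-25*D(26) = -25*sqrt(2)*sqrt(26) = -50*sqrt(13)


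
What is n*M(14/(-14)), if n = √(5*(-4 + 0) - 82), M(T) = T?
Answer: -I*√102 ≈ -10.1*I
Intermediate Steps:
n = I*√102 (n = √(5*(-4) - 82) = √(-20 - 82) = √(-102) = I*√102 ≈ 10.1*I)
n*M(14/(-14)) = (I*√102)*(14/(-14)) = (I*√102)*(14*(-1/14)) = (I*√102)*(-1) = -I*√102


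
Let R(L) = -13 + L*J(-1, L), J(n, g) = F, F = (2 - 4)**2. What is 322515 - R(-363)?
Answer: 323980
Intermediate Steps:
F = 4 (F = (-2)**2 = 4)
J(n, g) = 4
R(L) = -13 + 4*L (R(L) = -13 + L*4 = -13 + 4*L)
322515 - R(-363) = 322515 - (-13 + 4*(-363)) = 322515 - (-13 - 1452) = 322515 - 1*(-1465) = 322515 + 1465 = 323980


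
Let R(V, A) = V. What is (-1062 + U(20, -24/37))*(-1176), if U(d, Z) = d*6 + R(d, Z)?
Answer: 1084272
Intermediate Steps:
U(d, Z) = 7*d (U(d, Z) = d*6 + d = 6*d + d = 7*d)
(-1062 + U(20, -24/37))*(-1176) = (-1062 + 7*20)*(-1176) = (-1062 + 140)*(-1176) = -922*(-1176) = 1084272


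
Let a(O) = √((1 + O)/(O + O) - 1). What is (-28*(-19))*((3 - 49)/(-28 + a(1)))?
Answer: 874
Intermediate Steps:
a(O) = √(-1 + (1 + O)/(2*O)) (a(O) = √((1 + O)/((2*O)) - 1) = √((1 + O)*(1/(2*O)) - 1) = √((1 + O)/(2*O) - 1) = √(-1 + (1 + O)/(2*O)))
(-28*(-19))*((3 - 49)/(-28 + a(1))) = (-28*(-19))*((3 - 49)/(-28 + √2*√((1 - 1*1)/1)/2)) = 532*(-46/(-28 + √2*√(1*(1 - 1))/2)) = 532*(-46/(-28 + √2*√(1*0)/2)) = 532*(-46/(-28 + √2*√0/2)) = 532*(-46/(-28 + (½)*√2*0)) = 532*(-46/(-28 + 0)) = 532*(-46/(-28)) = 532*(-46*(-1/28)) = 532*(23/14) = 874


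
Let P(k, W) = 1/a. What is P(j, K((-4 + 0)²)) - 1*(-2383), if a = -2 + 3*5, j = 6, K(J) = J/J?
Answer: 30980/13 ≈ 2383.1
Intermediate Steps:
K(J) = 1
a = 13 (a = -2 + 15 = 13)
P(k, W) = 1/13
P(j, K((-4 + 0)²)) - 1*(-2383) = 1/13 - 1*(-2383) = 1/13 + 2383 = 30980/13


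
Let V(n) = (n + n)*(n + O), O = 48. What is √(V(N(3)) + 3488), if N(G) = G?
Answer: √3794 ≈ 61.595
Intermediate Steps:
V(n) = 2*n*(48 + n) (V(n) = (n + n)*(n + 48) = (2*n)*(48 + n) = 2*n*(48 + n))
√(V(N(3)) + 3488) = √(2*3*(48 + 3) + 3488) = √(2*3*51 + 3488) = √(306 + 3488) = √3794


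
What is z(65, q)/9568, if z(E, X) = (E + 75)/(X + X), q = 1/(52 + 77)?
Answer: 4515/4784 ≈ 0.94377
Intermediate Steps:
q = 1/129 ≈ 0.0077519
z(E, X) = (75 + E)/(2*X) (z(E, X) = (75 + E)/((2*X)) = (75 + E)*(1/(2*X)) = (75 + E)/(2*X))
z(65, q)/9568 = ((75 + 65)/(2*(1/129)))/9568 = ((½)*129*140)*(1/9568) = 9030*(1/9568) = 4515/4784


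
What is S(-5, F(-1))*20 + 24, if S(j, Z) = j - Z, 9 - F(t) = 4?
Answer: -176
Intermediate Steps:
F(t) = 5 (F(t) = 9 - 1*4 = 9 - 4 = 5)
S(-5, F(-1))*20 + 24 = (-5 - 1*5)*20 + 24 = (-5 - 5)*20 + 24 = -10*20 + 24 = -200 + 24 = -176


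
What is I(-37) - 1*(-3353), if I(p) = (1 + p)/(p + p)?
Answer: 124079/37 ≈ 3353.5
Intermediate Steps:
I(p) = (1 + p)/(2*p) (I(p) = (1 + p)/((2*p)) = (1 + p)*(1/(2*p)) = (1 + p)/(2*p))
I(-37) - 1*(-3353) = (½)*(1 - 37)/(-37) - 1*(-3353) = (½)*(-1/37)*(-36) + 3353 = 18/37 + 3353 = 124079/37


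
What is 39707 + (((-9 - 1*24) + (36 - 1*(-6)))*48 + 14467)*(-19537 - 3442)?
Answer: -342324414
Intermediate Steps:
39707 + (((-9 - 1*24) + (36 - 1*(-6)))*48 + 14467)*(-19537 - 3442) = 39707 + (((-9 - 24) + (36 + 6))*48 + 14467)*(-22979) = 39707 + ((-33 + 42)*48 + 14467)*(-22979) = 39707 + (9*48 + 14467)*(-22979) = 39707 + (432 + 14467)*(-22979) = 39707 + 14899*(-22979) = 39707 - 342364121 = -342324414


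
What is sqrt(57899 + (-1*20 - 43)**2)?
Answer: 2*sqrt(15467) ≈ 248.73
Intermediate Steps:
sqrt(57899 + (-1*20 - 43)**2) = sqrt(57899 + (-20 - 43)**2) = sqrt(57899 + (-63)**2) = sqrt(57899 + 3969) = sqrt(61868) = 2*sqrt(15467)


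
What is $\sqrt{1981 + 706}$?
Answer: $\sqrt{2687} \approx 51.836$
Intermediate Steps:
$\sqrt{1981 + 706} = \sqrt{2687}$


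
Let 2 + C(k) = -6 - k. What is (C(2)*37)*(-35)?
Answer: 12950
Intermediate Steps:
C(k) = -8 - k (C(k) = -2 + (-6 - k) = -8 - k)
(C(2)*37)*(-35) = ((-8 - 1*2)*37)*(-35) = ((-8 - 2)*37)*(-35) = -10*37*(-35) = -370*(-35) = 12950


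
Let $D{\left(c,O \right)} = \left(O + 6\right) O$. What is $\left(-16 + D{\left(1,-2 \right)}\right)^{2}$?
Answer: $576$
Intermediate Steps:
$D{\left(c,O \right)} = O \left(6 + O\right)$ ($D{\left(c,O \right)} = \left(6 + O\right) O = O \left(6 + O\right)$)
$\left(-16 + D{\left(1,-2 \right)}\right)^{2} = \left(-16 - 2 \left(6 - 2\right)\right)^{2} = \left(-16 - 8\right)^{2} = \left(-24\right)^{2} = 576$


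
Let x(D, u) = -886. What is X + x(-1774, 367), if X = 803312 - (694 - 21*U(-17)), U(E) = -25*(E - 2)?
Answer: 811707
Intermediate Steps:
U(E) = 50 - 25*E (U(E) = -25*(-2 + E) = 50 - 25*E)
X = 812593 (X = 803312 - (694 - 21*(50 - 25*(-17))) = 803312 - (694 - 21*(50 + 425)) = 803312 - (694 - 21*475) = 803312 - (694 - 9975) = 803312 - 1*(-9281) = 803312 + 9281 = 812593)
X + x(-1774, 367) = 812593 - 886 = 811707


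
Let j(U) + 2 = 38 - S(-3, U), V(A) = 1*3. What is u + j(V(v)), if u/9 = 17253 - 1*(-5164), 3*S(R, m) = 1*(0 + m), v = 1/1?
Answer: 201788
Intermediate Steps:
v = 1
S(R, m) = m/3 (S(R, m) = (1*(0 + m))/3 = (1*m)/3 = m/3)
V(A) = 3
j(U) = 36 - U/3 (j(U) = -2 + (38 - U/3) = 36 - U/3)
u = 201753 (u = 9*(17253 - 1*(-5164)) = 9*(17253 + 5164) = 9*22417 = 201753)
u + j(V(v)) = 201753 + (36 - 1/3*3) = 201753 + (36 - 1) = 201753 + 35 = 201788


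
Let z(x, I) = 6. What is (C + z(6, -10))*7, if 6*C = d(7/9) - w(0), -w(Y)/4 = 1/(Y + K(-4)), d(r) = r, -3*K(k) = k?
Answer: 1253/27 ≈ 46.407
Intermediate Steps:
K(k) = -k/3
w(Y) = -4/(4/3 + Y) (w(Y) = -4/(Y - ⅓*(-4)) = -4/(Y + 4/3) = -4/(4/3 + Y))
C = 17/27 (C = (7/9 - (-12)/(4 + 3*0))/6 = (7*(⅑) - (-12)/(4 + 0))/6 = (7/9 - (-12)/4)/6 = (7/9 - 1*(-3))/6 = (7/9 + 3)/6 = (⅙)*(34/9) = 17/27 ≈ 0.62963)
(C + z(6, -10))*7 = (17/27 + 6)*7 = (179/27)*7 = 1253/27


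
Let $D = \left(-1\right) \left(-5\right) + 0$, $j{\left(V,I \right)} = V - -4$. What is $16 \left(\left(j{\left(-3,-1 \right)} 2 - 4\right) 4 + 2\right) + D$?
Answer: $-91$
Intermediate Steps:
$j{\left(V,I \right)} = 4 + V$ ($j{\left(V,I \right)} = V + 4 = 4 + V$)
$D = 5$ ($D = 5 + 0 = 5$)
$16 \left(\left(j{\left(-3,-1 \right)} 2 - 4\right) 4 + 2\right) + D = 16 \left(\left(\left(4 - 3\right) 2 - 4\right) 4 + 2\right) + 5 = 16 \left(\left(1 \cdot 2 - 4\right) 4 + 2\right) + 5 = 16 \left(\left(2 - 4\right) 4 + 2\right) + 5 = 16 \left(\left(-2\right) 4 + 2\right) + 5 = 16 \left(-8 + 2\right) + 5 = 16 \left(-6\right) + 5 = -96 + 5 = -91$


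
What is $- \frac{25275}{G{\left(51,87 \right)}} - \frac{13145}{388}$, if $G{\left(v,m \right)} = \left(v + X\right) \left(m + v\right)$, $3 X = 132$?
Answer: $- \frac{6071255}{169556} \approx -35.807$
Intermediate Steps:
$X = 44$ ($X = \frac{1}{3} \cdot 132 = 44$)
$G{\left(v,m \right)} = \left(44 + v\right) \left(m + v\right)$ ($G{\left(v,m \right)} = \left(v + 44\right) \left(m + v\right) = \left(44 + v\right) \left(m + v\right)$)
$- \frac{25275}{G{\left(51,87 \right)}} - \frac{13145}{388} = - \frac{25275}{51^{2} + 44 \cdot 87 + 44 \cdot 51 + 87 \cdot 51} - \frac{13145}{388} = - \frac{25275}{2601 + 3828 + 2244 + 4437} - \frac{13145}{388} = - \frac{25275}{13110} - \frac{13145}{388} = \left(-25275\right) \frac{1}{13110} - \frac{13145}{388} = - \frac{1685}{874} - \frac{13145}{388} = - \frac{6071255}{169556}$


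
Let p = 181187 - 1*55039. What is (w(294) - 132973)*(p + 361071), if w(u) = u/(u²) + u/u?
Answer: -19047226063973/294 ≈ -6.4786e+10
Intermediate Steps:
p = 126148 (p = 181187 - 55039 = 126148)
w(u) = 1 + 1/u (w(u) = u/u² + 1 = 1/u + 1 = 1 + 1/u)
(w(294) - 132973)*(p + 361071) = ((1 + 294)/294 - 132973)*(126148 + 361071) = ((1/294)*295 - 132973)*487219 = (295/294 - 132973)*487219 = -39093767/294*487219 = -19047226063973/294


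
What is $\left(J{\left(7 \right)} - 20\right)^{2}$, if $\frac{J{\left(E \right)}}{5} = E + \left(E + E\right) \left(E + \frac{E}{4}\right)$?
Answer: $\frac{1575025}{4} \approx 3.9376 \cdot 10^{5}$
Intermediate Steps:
$J{\left(E \right)} = 5 E + \frac{25 E^{2}}{2}$ ($J{\left(E \right)} = 5 \left(E + \left(E + E\right) \left(E + \frac{E}{4}\right)\right) = 5 \left(E + 2 E \left(E + E \frac{1}{4}\right)\right) = 5 \left(E + 2 E \left(E + \frac{E}{4}\right)\right) = 5 \left(E + 2 E \frac{5 E}{4}\right) = 5 \left(E + \frac{5 E^{2}}{2}\right) = 5 E + \frac{25 E^{2}}{2}$)
$\left(J{\left(7 \right)} - 20\right)^{2} = \left(\frac{5}{2} \cdot 7 \left(2 + 5 \cdot 7\right) - 20\right)^{2} = \left(\frac{5}{2} \cdot 7 \left(2 + 35\right) - 20\right)^{2} = \left(\frac{5}{2} \cdot 7 \cdot 37 - 20\right)^{2} = \left(\frac{1295}{2} - 20\right)^{2} = \left(\frac{1255}{2}\right)^{2} = \frac{1575025}{4}$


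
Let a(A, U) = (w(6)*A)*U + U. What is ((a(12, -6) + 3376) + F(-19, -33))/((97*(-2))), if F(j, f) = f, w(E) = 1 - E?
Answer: -3697/194 ≈ -19.057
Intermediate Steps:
a(A, U) = U - 5*A*U (a(A, U) = ((1 - 1*6)*A)*U + U = ((1 - 6)*A)*U + U = (-5*A)*U + U = -5*A*U + U = U - 5*A*U)
((a(12, -6) + 3376) + F(-19, -33))/((97*(-2))) = ((-6*(1 - 5*12) + 3376) - 33)/((97*(-2))) = ((-6*(1 - 60) + 3376) - 33)/(-194) = ((-6*(-59) + 3376) - 33)*(-1/194) = ((354 + 3376) - 33)*(-1/194) = (3730 - 33)*(-1/194) = 3697*(-1/194) = -3697/194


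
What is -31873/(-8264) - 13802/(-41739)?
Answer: 1444406875/344931096 ≈ 4.1875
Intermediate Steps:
-31873/(-8264) - 13802/(-41739) = -31873*(-1/8264) - 13802*(-1/41739) = 31873/8264 + 13802/41739 = 1444406875/344931096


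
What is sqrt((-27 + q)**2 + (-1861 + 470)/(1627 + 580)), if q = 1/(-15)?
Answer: sqrt(802200529939)/33105 ≈ 27.055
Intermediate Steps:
q = -1/15 ≈ -0.066667
sqrt((-27 + q)**2 + (-1861 + 470)/(1627 + 580)) = sqrt((-27 - 1/15)**2 + (-1861 + 470)/(1627 + 580)) = sqrt((-406/15)**2 - 1391/2207) = sqrt(164836/225 - 1391*1/2207) = sqrt(164836/225 - 1391/2207) = sqrt(363480077/496575) = sqrt(802200529939)/33105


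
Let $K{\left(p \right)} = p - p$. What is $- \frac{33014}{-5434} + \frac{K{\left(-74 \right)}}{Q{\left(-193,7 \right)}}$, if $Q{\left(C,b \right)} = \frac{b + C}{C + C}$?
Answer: $\frac{16507}{2717} \approx 6.0754$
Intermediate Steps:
$K{\left(p \right)} = 0$
$Q{\left(C,b \right)} = \frac{C + b}{2 C}$
$- \frac{33014}{-5434} + \frac{K{\left(-74 \right)}}{Q{\left(-193,7 \right)}} = - \frac{33014}{-5434} + \frac{0}{\frac{1}{2} \frac{1}{-193} \left(-193 + 7\right)} = \left(-33014\right) \left(- \frac{1}{5434}\right) + \frac{0}{\frac{1}{2} \left(- \frac{1}{193}\right) \left(-186\right)} = \frac{16507}{2717} + \frac{0}{\frac{93}{193}} = \frac{16507}{2717} + 0 \cdot \frac{193}{93} = \frac{16507}{2717} + 0 = \frac{16507}{2717}$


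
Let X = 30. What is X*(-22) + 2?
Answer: -658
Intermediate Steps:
X*(-22) + 2 = 30*(-22) + 2 = -660 + 2 = -658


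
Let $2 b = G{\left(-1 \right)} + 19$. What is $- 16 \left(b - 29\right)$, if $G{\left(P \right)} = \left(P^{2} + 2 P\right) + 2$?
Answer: $304$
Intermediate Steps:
$G{\left(P \right)} = 2 + P^{2} + 2 P$
$b = 10$ ($b = \frac{\left(2 + \left(-1\right)^{2} + 2 \left(-1\right)\right) + 19}{2} = \frac{\left(2 + 1 - 2\right) + 19}{2} = \frac{1 + 19}{2} = \frac{1}{2} \cdot 20 = 10$)
$- 16 \left(b - 29\right) = - 16 \left(10 - 29\right) = \left(-16\right) \left(-19\right) = 304$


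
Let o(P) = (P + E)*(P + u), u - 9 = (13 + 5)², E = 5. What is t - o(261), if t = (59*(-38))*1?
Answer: -160246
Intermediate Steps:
t = -2242 (t = -2242*1 = -2242)
u = 333 (u = 9 + (13 + 5)² = 9 + 18² = 9 + 324 = 333)
o(P) = (5 + P)*(333 + P) (o(P) = (P + 5)*(P + 333) = (5 + P)*(333 + P))
t - o(261) = -2242 - (1665 + 261² + 338*261) = -2242 - (1665 + 68121 + 88218) = -2242 - 1*158004 = -2242 - 158004 = -160246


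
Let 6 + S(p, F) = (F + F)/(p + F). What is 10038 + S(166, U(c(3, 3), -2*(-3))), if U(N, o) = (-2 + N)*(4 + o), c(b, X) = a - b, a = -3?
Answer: 431296/43 ≈ 10030.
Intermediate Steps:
c(b, X) = -3 - b
S(p, F) = -6 + 2*F/(F + p) (S(p, F) = -6 + (F + F)/(p + F) = -6 + (2*F)/(F + p) = -6 + 2*F/(F + p))
10038 + S(166, U(c(3, 3), -2*(-3))) = 10038 + 2*(-3*166 - 2*(-8 - (-4)*(-3) + 4*(-3 - 1*3) + (-3 - 1*3)*(-2*(-3))))/((-8 - (-4)*(-3) + 4*(-3 - 1*3) + (-3 - 1*3)*(-2*(-3))) + 166) = 10038 + 2*(-498 - 2*(-8 - 2*6 + 4*(-3 - 3) + (-3 - 3)*6))/((-8 - 2*6 + 4*(-3 - 3) + (-3 - 3)*6) + 166) = 10038 + 2*(-498 - 2*(-8 - 12 + 4*(-6) - 6*6))/((-8 - 12 + 4*(-6) - 6*6) + 166) = 10038 + 2*(-498 - 2*(-8 - 12 - 24 - 36))/((-8 - 12 - 24 - 36) + 166) = 10038 + 2*(-498 - 2*(-80))/(-80 + 166) = 10038 + 2*(-498 + 160)/86 = 10038 + 2*(1/86)*(-338) = 10038 - 338/43 = 431296/43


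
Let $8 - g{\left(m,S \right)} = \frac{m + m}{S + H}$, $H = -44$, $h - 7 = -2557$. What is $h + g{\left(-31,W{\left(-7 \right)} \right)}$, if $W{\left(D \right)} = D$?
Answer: $- \frac{129704}{51} \approx -2543.2$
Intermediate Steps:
$h = -2550$ ($h = 7 - 2557 = -2550$)
$g{\left(m,S \right)} = 8 - \frac{2 m}{-44 + S}$ ($g{\left(m,S \right)} = 8 - \frac{m + m}{S - 44} = 8 - \frac{2 m}{-44 + S}$)
$h + g{\left(-31,W{\left(-7 \right)} \right)} = -2550 + \frac{2 \left(-176 - -31 + 4 \left(-7\right)\right)}{-44 - 7} = -2550 + \frac{2 \left(-176 + 31 - 28\right)}{-51} = -2550 + 2 \left(- \frac{1}{51}\right) \left(-173\right) = -2550 + \frac{346}{51} = - \frac{129704}{51}$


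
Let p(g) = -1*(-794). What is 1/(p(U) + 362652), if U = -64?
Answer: 1/363446 ≈ 2.7514e-6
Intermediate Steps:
p(g) = 794
1/(p(U) + 362652) = 1/(794 + 362652) = 1/363446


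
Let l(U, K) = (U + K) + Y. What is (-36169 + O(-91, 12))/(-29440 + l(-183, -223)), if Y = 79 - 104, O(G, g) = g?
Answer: 36157/29871 ≈ 1.2104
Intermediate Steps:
Y = -25
l(U, K) = -25 + K + U (l(U, K) = (U + K) - 25 = (K + U) - 25 = -25 + K + U)
(-36169 + O(-91, 12))/(-29440 + l(-183, -223)) = (-36169 + 12)/(-29440 + (-25 - 223 - 183)) = -36157/(-29440 - 431) = -36157/(-29871) = -36157*(-1/29871) = 36157/29871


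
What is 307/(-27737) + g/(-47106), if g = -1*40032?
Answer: 60883669/72587729 ≈ 0.83876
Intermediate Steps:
g = -40032
307/(-27737) + g/(-47106) = 307/(-27737) - 40032/(-47106) = 307*(-1/27737) - 40032*(-1/47106) = -307/27737 + 2224/2617 = 60883669/72587729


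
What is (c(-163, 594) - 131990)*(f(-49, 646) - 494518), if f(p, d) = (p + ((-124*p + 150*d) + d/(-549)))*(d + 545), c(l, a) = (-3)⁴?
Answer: -2947176196039075/183 ≈ -1.6105e+13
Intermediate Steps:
c(l, a) = 81
f(p, d) = (545 + d)*(-123*p + 82349*d/549) (f(p, d) = (p + ((-124*p + 150*d) + d*(-1/549)))*(545 + d) = (p + ((-124*p + 150*d) - d/549))*(545 + d) = (p + (-124*p + 82349*d/549))*(545 + d) = (-123*p + 82349*d/549)*(545 + d) = (545 + d)*(-123*p + 82349*d/549))
(c(-163, 594) - 131990)*(f(-49, 646) - 494518) = (81 - 131990)*((-67035*(-49) + (82349/549)*646² + (44880205/549)*646 - 123*646*(-49)) - 494518) = -131909*((3284715 + (82349/549)*417316 + 28992612430/549 + 3893442) - 494518) = -131909*((3284715 + 34365555284/549 + 28992612430/549 + 3893442) - 494518) = -131909*(22432991969/183 - 494518) = -131909*22342495175/183 = -2947176196039075/183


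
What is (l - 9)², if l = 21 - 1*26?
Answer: 196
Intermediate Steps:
l = -5 (l = 21 - 26 = -5)
(l - 9)² = (-5 - 9)² = (-14)² = 196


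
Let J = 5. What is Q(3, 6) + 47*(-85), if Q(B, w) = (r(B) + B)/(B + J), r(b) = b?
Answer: -15977/4 ≈ -3994.3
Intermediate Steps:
Q(B, w) = 2*B/(5 + B) (Q(B, w) = (B + B)/(B + 5) = (2*B)/(5 + B) = 2*B/(5 + B))
Q(3, 6) + 47*(-85) = 2*3/(5 + 3) + 47*(-85) = 2*3/8 - 3995 = 2*3*(⅛) - 3995 = ¾ - 3995 = -15977/4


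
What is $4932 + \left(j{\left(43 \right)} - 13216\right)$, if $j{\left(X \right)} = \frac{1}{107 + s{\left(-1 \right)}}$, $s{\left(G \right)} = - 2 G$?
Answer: $- \frac{902955}{109} \approx -8284.0$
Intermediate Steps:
$j{\left(X \right)} = \frac{1}{109}$ ($j{\left(X \right)} = \frac{1}{107 - -2} = \frac{1}{107 + 2} = \frac{1}{109}$)
$4932 + \left(j{\left(43 \right)} - 13216\right) = 4932 + \left(\frac{1}{109} - 13216\right) = 4932 - \frac{1440543}{109} = - \frac{902955}{109}$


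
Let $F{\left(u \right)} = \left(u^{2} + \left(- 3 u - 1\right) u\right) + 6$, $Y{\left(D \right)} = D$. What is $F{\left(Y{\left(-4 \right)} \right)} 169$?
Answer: $-3718$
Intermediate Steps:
$F{\left(u \right)} = 6 + u^{2} + u \left(-1 - 3 u\right)$ ($F{\left(u \right)} = \left(u^{2} + \left(-1 - 3 u\right) u\right) + 6 = \left(u^{2} + u \left(-1 - 3 u\right)\right) + 6 = 6 + u^{2} + u \left(-1 - 3 u\right)$)
$F{\left(Y{\left(-4 \right)} \right)} 169 = \left(6 - -4 - 2 \left(-4\right)^{2}\right) 169 = \left(6 + 4 - 32\right) 169 = \left(-22\right) 169 = -3718$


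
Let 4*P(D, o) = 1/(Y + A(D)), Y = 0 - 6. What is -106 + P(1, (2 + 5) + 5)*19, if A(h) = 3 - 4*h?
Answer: -2987/28 ≈ -106.68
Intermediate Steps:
Y = -6
P(D, o) = 1/(4*(-3 - 4*D)) (P(D, o) = 1/(4*(-6 + (3 - 4*D))) = 1/(4*(-3 - 4*D)))
-106 + P(1, (2 + 5) + 5)*19 = -106 - 1/(12 + 16*1)*19 = -106 - 1/(12 + 16)*19 = -106 - 1/28*19 = -106 - 19/28 = -2987/28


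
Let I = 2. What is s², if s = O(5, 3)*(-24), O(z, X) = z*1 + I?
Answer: 28224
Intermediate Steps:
O(z, X) = 2 + z (O(z, X) = z*1 + 2 = z + 2 = 2 + z)
s = -168 (s = (2 + 5)*(-24) = 7*(-24) = -168)
s² = (-168)² = 28224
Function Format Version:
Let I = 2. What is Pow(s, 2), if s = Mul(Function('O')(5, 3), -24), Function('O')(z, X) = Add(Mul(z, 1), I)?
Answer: 28224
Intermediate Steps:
Function('O')(z, X) = Add(2, z) (Function('O')(z, X) = Add(Mul(z, 1), 2) = Add(z, 2) = Add(2, z))
s = -168 (s = Mul(Add(2, 5), -24) = Mul(7, -24) = -168)
Pow(s, 2) = Pow(-168, 2) = 28224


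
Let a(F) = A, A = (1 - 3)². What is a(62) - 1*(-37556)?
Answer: 37560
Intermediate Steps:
A = 4 (A = (-2)² = 4)
a(F) = 4
a(62) - 1*(-37556) = 4 - 1*(-37556) = 4 + 37556 = 37560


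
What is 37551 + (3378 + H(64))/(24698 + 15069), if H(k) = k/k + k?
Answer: 1493294060/39767 ≈ 37551.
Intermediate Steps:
H(k) = 1 + k
37551 + (3378 + H(64))/(24698 + 15069) = 37551 + (3378 + (1 + 64))/(24698 + 15069) = 37551 + (3378 + 65)/39767 = 37551 + 3443*(1/39767) = 37551 + 3443/39767 = 1493294060/39767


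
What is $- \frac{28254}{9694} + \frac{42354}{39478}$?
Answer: $- \frac{176207934}{95674933} \approx -1.8417$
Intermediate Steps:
$- \frac{28254}{9694} + \frac{42354}{39478} = \left(-28254\right) \frac{1}{9694} + 42354 \cdot \frac{1}{39478} = - \frac{14127}{4847} + \frac{21177}{19739} = - \frac{176207934}{95674933}$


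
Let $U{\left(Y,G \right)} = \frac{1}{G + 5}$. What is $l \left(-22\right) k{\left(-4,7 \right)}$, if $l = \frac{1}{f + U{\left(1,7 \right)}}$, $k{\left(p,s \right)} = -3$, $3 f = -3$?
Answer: $-72$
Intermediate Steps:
$f = -1$ ($f = \frac{1}{3} \left(-3\right) = -1$)
$U{\left(Y,G \right)} = \frac{1}{5 + G}$
$l = - \frac{12}{11}$ ($l = \frac{1}{-1 + \frac{1}{5 + 7}} = \frac{1}{-1 + \frac{1}{12}} = \frac{1}{- \frac{11}{12}} = - \frac{12}{11} \approx -1.0909$)
$l \left(-22\right) k{\left(-4,7 \right)} = \left(- \frac{12}{11}\right) \left(-22\right) \left(-3\right) = 24 \left(-3\right) = -72$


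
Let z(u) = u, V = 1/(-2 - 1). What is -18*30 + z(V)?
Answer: -1621/3 ≈ -540.33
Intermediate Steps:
V = -⅓ (V = 1/(-3) = -⅓ ≈ -0.33333)
-18*30 + z(V) = -18*30 - ⅓ = -540 - ⅓ = -1621/3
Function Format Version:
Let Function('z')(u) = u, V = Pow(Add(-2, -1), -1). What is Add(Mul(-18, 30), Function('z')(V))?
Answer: Rational(-1621, 3) ≈ -540.33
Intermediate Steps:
V = Rational(-1, 3) (V = Pow(-3, -1) = Rational(-1, 3) ≈ -0.33333)
Add(Mul(-18, 30), Function('z')(V)) = Add(Mul(-18, 30), Rational(-1, 3)) = Add(-540, Rational(-1, 3)) = Rational(-1621, 3)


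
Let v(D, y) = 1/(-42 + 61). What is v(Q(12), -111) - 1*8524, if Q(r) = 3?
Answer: -161955/19 ≈ -8524.0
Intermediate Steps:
v(D, y) = 1/19
v(Q(12), -111) - 1*8524 = 1/19 - 1*8524 = 1/19 - 8524 = -161955/19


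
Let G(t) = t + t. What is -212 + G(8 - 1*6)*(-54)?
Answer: -428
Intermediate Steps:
G(t) = 2*t
-212 + G(8 - 1*6)*(-54) = -212 + (2*(8 - 1*6))*(-54) = -212 + (2*(8 - 6))*(-54) = -212 + (2*2)*(-54) = -212 + 4*(-54) = -212 - 216 = -428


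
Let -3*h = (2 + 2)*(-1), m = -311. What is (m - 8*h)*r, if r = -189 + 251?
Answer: -59830/3 ≈ -19943.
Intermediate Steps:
h = 4/3 (h = -(2 + 2)*(-1)/3 = -4*(-1)/3 = -1/3*(-4) = 4/3 ≈ 1.3333)
r = 62
(m - 8*h)*r = (-311 - 8*4/3)*62 = (-311 - 32/3)*62 = -965/3*62 = -59830/3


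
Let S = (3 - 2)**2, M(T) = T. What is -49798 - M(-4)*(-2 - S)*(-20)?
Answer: -49558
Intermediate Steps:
S = 1 (S = 1**2 = 1)
-49798 - M(-4)*(-2 - S)*(-20) = -49798 - (-4*(-2 - 1*1))*(-20) = -49798 - (-4*(-2 - 1))*(-20) = -49798 - (-4*(-3))*(-20) = -49798 - 12*(-20) = -49798 - 1*(-240) = -49798 + 240 = -49558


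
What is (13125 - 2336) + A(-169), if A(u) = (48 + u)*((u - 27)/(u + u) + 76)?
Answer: 257359/169 ≈ 1522.8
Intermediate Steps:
A(u) = (48 + u)*(76 + (-27 + u)/(2*u)) (A(u) = (48 + u)*((-27 + u)/((2*u)) + 76) = (48 + u)*((-27 + u)*(1/(2*u)) + 76) = (48 + u)*((-27 + u)/(2*u) + 76) = (48 + u)*(76 + (-27 + u)/(2*u)))
(13125 - 2336) + A(-169) = (13125 - 2336) + (7317/2 - 648/(-169) + (153/2)*(-169)) = 10789 + (7317/2 - 648*(-1/169) - 25857/2) = 10789 + (7317/2 + 648/169 - 25857/2) = 10789 - 1565982/169 = 257359/169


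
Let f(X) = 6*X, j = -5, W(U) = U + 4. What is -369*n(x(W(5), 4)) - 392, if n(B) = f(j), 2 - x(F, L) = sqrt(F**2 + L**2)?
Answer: 10678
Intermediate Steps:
W(U) = 4 + U
x(F, L) = 2 - sqrt(F**2 + L**2)
n(B) = -30 (n(B) = 6*(-5) = -30)
-369*n(x(W(5), 4)) - 392 = -369*(-30) - 392 = 11070 - 392 = 10678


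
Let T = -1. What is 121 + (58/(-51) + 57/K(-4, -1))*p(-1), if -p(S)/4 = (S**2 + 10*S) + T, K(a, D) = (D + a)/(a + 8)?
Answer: -89173/51 ≈ -1748.5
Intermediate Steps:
K(a, D) = (D + a)/(8 + a)
p(S) = 4 - 40*S - 4*S**2 (p(S) = -4*((S**2 + 10*S) - 1) = -4*(-1 + S**2 + 10*S) = 4 - 40*S - 4*S**2)
121 + (58/(-51) + 57/K(-4, -1))*p(-1) = 121 + (58/(-51) + 57/(((-1 - 4)/(8 - 4))))*(4 - 40*(-1) - 4*(-1)**2) = 121 + (58*(-1/51) + 57/((-5/4)))*(4 + 40 - 4*1) = 121 + (-58/51 + 57/(((1/4)*(-5))))*(4 + 40 - 4) = 121 + (-58/51 + 57/(-5/4))*40 = 121 + (-58/51 + 57*(-4/5))*40 = 121 + (-58/51 - 228/5)*40 = 121 - 11918/255*40 = 121 - 95344/51 = -89173/51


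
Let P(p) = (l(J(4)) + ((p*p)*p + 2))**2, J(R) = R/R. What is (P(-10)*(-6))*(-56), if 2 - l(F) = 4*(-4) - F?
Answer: 322036176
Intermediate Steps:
J(R) = 1
l(F) = 18 + F (l(F) = 2 - (4*(-4) - F) = 2 - (-16 - F) = 2 + (16 + F) = 18 + F)
P(p) = (21 + p**3)**2 (P(p) = ((18 + 1) + ((p*p)*p + 2))**2 = (19 + (p**2*p + 2))**2 = (19 + (p**3 + 2))**2 = (19 + (2 + p**3))**2 = (21 + p**3)**2)
(P(-10)*(-6))*(-56) = ((21 + (-10)**3)**2*(-6))*(-56) = ((21 - 1000)**2*(-6))*(-56) = ((-979)**2*(-6))*(-56) = (958441*(-6))*(-56) = -5750646*(-56) = 322036176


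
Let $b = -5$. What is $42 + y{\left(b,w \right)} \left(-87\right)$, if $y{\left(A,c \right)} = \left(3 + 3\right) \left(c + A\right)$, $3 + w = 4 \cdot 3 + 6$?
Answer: $-5178$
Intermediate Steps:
$w = 15$ ($w = -3 + \left(4 \cdot 3 + 6\right) = -3 + \left(12 + 6\right) = -3 + 18 = 15$)
$y{\left(A,c \right)} = 6 A + 6 c$ ($y{\left(A,c \right)} = 6 \left(A + c\right) = 6 A + 6 c$)
$42 + y{\left(b,w \right)} \left(-87\right) = 42 + \left(6 \left(-5\right) + 6 \cdot 15\right) \left(-87\right) = 42 + \left(-30 + 90\right) \left(-87\right) = 42 + 60 \left(-87\right) = 42 - 5220 = -5178$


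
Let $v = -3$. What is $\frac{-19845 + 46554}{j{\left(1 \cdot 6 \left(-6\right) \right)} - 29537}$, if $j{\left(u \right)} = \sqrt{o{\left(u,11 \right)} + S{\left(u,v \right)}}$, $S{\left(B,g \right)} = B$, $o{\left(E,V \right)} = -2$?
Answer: $- \frac{262967911}{290811469} - \frac{8903 i \sqrt{38}}{290811469} \approx -0.90426 - 0.00018872 i$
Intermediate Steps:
$j{\left(u \right)} = \sqrt{-2 + u}$
$\frac{-19845 + 46554}{j{\left(1 \cdot 6 \left(-6\right) \right)} - 29537} = \frac{-19845 + 46554}{\sqrt{-2 + 1 \cdot 6 \left(-6\right)} - 29537} = \frac{26709}{\sqrt{-2 + 6 \left(-6\right)} - 29537} = \frac{26709}{\sqrt{-2 - 36} - 29537} = \frac{26709}{\sqrt{-38} - 29537} = \frac{26709}{i \sqrt{38} - 29537} = \frac{26709}{-29537 + i \sqrt{38}}$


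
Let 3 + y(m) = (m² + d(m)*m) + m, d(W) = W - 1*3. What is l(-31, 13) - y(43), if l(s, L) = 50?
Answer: -3559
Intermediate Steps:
d(W) = -3 + W (d(W) = W - 3 = -3 + W)
y(m) = -3 + m + m² + m*(-3 + m) (y(m) = -3 + ((m² + (-3 + m)*m) + m) = -3 + ((m² + m*(-3 + m)) + m) = -3 + (m + m² + m*(-3 + m)) = -3 + m + m² + m*(-3 + m))
l(-31, 13) - y(43) = 50 - (-3 - 2*43 + 2*43²) = 50 - (-3 - 86 + 2*1849) = 50 - (-3 - 86 + 3698) = 50 - 1*3609 = 50 - 3609 = -3559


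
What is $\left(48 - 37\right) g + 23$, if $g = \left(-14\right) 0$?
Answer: $23$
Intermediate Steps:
$g = 0$
$\left(48 - 37\right) g + 23 = \left(48 - 37\right) 0 + 23 = 11 \cdot 0 + 23 = 0 + 23 = 23$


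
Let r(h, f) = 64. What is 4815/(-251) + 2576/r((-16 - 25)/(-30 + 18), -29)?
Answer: 21151/1004 ≈ 21.067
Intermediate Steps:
4815/(-251) + 2576/r((-16 - 25)/(-30 + 18), -29) = 4815/(-251) + 2576/64 = 4815*(-1/251) + 2576*(1/64) = -4815/251 + 161/4 = 21151/1004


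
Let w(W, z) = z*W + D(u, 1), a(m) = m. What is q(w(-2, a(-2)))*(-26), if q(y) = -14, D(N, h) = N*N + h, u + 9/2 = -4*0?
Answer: 364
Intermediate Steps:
u = -9/2 (u = -9/2 - 4*0 = -9/2 + 0 = -9/2 ≈ -4.5000)
D(N, h) = h + N**2 (D(N, h) = N**2 + h = h + N**2)
w(W, z) = 85/4 + W*z (w(W, z) = z*W + (1 + (-9/2)**2) = W*z + (1 + 81/4) = W*z + 85/4 = 85/4 + W*z)
q(w(-2, a(-2)))*(-26) = -14*(-26) = 364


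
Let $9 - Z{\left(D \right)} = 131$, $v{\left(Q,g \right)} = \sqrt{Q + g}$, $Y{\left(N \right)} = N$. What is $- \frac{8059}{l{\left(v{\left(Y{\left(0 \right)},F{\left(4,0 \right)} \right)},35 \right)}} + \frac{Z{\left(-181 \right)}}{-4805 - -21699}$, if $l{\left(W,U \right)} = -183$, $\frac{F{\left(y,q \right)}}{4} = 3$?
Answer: $\frac{68063210}{1545801} \approx 44.031$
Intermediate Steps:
$F{\left(y,q \right)} = 12$ ($F{\left(y,q \right)} = 4 \cdot 3 = 12$)
$Z{\left(D \right)} = -122$ ($Z{\left(D \right)} = 9 - 131 = -122$)
$- \frac{8059}{l{\left(v{\left(Y{\left(0 \right)},F{\left(4,0 \right)} \right)},35 \right)}} + \frac{Z{\left(-181 \right)}}{-4805 - -21699} = - \frac{8059}{-183} - \frac{122}{-4805 - -21699} = \left(-8059\right) \left(- \frac{1}{183}\right) - \frac{122}{-4805 + 21699} = \frac{8059}{183} - \frac{122}{16894} = \frac{8059}{183} - \frac{61}{8447} = \frac{68063210}{1545801}$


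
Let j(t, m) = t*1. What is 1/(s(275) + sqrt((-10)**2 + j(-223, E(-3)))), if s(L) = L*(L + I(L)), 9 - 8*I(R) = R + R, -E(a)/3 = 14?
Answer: 1216600/69380419499 - 64*I*sqrt(123)/208141258497 ≈ 1.7535e-5 - 3.4102e-9*I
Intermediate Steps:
E(a) = -42 (E(a) = -3*14 = -42)
j(t, m) = t
I(R) = 9/8 - R/4 (I(R) = 9/8 - (R + R)/8 = 9/8 - R/4)
s(L) = L*(9/8 + 3*L/4) (s(L) = L*(L + (9/8 - L/4)) = L*(9/8 + 3*L/4))
1/(s(275) + sqrt((-10)**2 + j(-223, E(-3)))) = 1/((3/8)*275*(3 + 2*275) + sqrt((-10)**2 - 223)) = 1/((3/8)*275*(3 + 550) + sqrt(100 - 223)) = 1/((3/8)*275*553 + sqrt(-123)) = 1/(456225/8 + I*sqrt(123))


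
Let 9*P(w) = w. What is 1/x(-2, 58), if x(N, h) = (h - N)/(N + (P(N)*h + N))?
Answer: -38/135 ≈ -0.28148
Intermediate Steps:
P(w) = w/9
x(N, h) = (h - N)/(2*N + N*h/9) (x(N, h) = (h - N)/(N + ((N/9)*h + N)) = (h - N)/(N + (N*h/9 + N)) = (h - N)/(N + (N + N*h/9)) = (h - N)/(2*N + N*h/9))
1/x(-2, 58) = 1/(9*(58 - 1*(-2))/(-2*(18 + 58))) = 1/(9*(-1/2)*(58 + 2)/76) = 1/(9*(-1/2)*(1/76)*60) = 1/(-135/38) = -38/135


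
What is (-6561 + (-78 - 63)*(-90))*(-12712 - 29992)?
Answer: -261732816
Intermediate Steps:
(-6561 + (-78 - 63)*(-90))*(-12712 - 29992) = (-6561 - 141*(-90))*(-42704) = (-6561 + 12690)*(-42704) = 6129*(-42704) = -261732816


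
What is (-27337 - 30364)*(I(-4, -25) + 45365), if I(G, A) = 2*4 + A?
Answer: -2616624948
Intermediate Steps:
I(G, A) = 8 + A
(-27337 - 30364)*(I(-4, -25) + 45365) = (-27337 - 30364)*((8 - 25) + 45365) = -57701*(-17 + 45365) = -57701*45348 = -2616624948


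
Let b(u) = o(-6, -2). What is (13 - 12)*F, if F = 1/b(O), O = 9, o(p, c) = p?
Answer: -⅙ ≈ -0.16667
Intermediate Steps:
b(u) = -6
F = -⅙ (F = 1/(-6) = -⅙ ≈ -0.16667)
(13 - 12)*F = (13 - 12)*(-⅙) = 1*(-⅙) = -⅙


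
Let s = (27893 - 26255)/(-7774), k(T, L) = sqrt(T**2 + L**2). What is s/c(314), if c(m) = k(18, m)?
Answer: -63*sqrt(24730)/14788540 ≈ -0.00066993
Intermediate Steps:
k(T, L) = sqrt(L**2 + T**2)
c(m) = sqrt(324 + m**2) (c(m) = sqrt(m**2 + 18**2) = sqrt(m**2 + 324) = sqrt(324 + m**2))
s = -63/299 (s = 1638*(-1/7774) = -63/299 ≈ -0.21070)
s/c(314) = -63/(299*sqrt(324 + 314**2)) = -63/(299*sqrt(324 + 98596)) = -63*sqrt(24730)/49460/299 = -63*sqrt(24730)/14788540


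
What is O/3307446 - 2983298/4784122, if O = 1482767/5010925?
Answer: -24721638062964997163/39644497298534300550 ≈ -0.62358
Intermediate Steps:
O = 1482767/5010925 (O = 1482767*(1/5010925) = 1482767/5010925 ≈ 0.29591)
O/3307446 - 2983298/4784122 = (1482767/5010925)/3307446 - 2983298/4784122 = (1482767/5010925)*(1/3307446) - 2983298*1/4784122 = 1482767/16573363847550 - 1491649/2392061 = -24721638062964997163/39644497298534300550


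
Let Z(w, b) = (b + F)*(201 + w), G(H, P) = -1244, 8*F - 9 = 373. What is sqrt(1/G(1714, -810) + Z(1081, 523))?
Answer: sqrt(283083602815)/622 ≈ 855.40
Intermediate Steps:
F = 191/4 (F = 9/8 + (1/8)*373 = 9/8 + 373/8 = 191/4 ≈ 47.750)
Z(w, b) = (201 + w)*(191/4 + b) (Z(w, b) = (b + 191/4)*(201 + w) = (191/4 + b)*(201 + w) = (201 + w)*(191/4 + b))
sqrt(1/G(1714, -810) + Z(1081, 523)) = sqrt(1/(-1244) + (38391/4 + 201*523 + (191/4)*1081 + 523*1081)) = sqrt(-1/1244 + (38391/4 + 105123 + 206471/4 + 565363)) = sqrt(-1/1244 + 1463403/2) = sqrt(910236665/1244) = sqrt(283083602815)/622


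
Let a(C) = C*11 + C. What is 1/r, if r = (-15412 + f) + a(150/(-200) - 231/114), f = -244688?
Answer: -19/4942533 ≈ -3.8442e-6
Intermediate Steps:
a(C) = 12*C (a(C) = 11*C + C = 12*C)
r = -4942533/19 (r = (-15412 - 244688) + 12*(150/(-200) - 231/114) = -260100 + 12*(150*(-1/200) - 231*1/114) = -260100 + 12*(-¾ - 77/38) = -260100 + 12*(-211/76) = -260100 - 633/19 = -4942533/19 ≈ -2.6013e+5)
1/r = 1/(-4942533/19) = -19/4942533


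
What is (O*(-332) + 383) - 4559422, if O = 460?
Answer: -4711759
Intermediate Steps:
(O*(-332) + 383) - 4559422 = (460*(-332) + 383) - 4559422 = (-152720 + 383) - 4559422 = -152337 - 4559422 = -4711759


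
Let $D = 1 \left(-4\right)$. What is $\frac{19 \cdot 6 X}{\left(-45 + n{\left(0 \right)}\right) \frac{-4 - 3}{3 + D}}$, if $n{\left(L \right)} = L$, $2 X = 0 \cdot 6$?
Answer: $0$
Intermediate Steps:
$D = -4$
$X = 0$ ($X = \frac{0 \cdot 6}{2} = \frac{1}{2} \cdot 0 = 0$)
$\frac{19 \cdot 6 X}{\left(-45 + n{\left(0 \right)}\right) \frac{-4 - 3}{3 + D}} = \frac{19 \cdot 6 \cdot 0}{\left(-45 + 0\right) \frac{-4 - 3}{3 - 4}} = \frac{114 \cdot 0}{\left(-45\right) \left(- \frac{7}{-1}\right)} = \frac{0}{\left(-45\right) \left(\left(-7\right) \left(-1\right)\right)} = \frac{0}{\left(-45\right) 7} = \frac{0}{-315} = 0 \left(- \frac{1}{315}\right) = 0$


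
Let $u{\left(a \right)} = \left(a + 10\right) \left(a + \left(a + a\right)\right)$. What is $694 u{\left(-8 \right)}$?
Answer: $-33312$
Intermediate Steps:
$u{\left(a \right)} = 3 a \left(10 + a\right)$ ($u{\left(a \right)} = \left(10 + a\right) \left(a + 2 a\right) = \left(10 + a\right) 3 a = 3 a \left(10 + a\right)$)
$694 u{\left(-8 \right)} = 694 \cdot 3 \left(-8\right) \left(10 - 8\right) = 694 \cdot 3 \left(-8\right) 2 = 694 \left(-48\right) = -33312$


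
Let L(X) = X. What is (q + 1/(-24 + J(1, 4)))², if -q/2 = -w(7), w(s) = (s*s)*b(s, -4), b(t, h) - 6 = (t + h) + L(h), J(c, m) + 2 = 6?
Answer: 96020401/400 ≈ 2.4005e+5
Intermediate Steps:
J(c, m) = 4 (J(c, m) = -2 + 6 = 4)
b(t, h) = 6 + t + 2*h (b(t, h) = 6 + ((t + h) + h) = 6 + ((h + t) + h) = 6 + (t + 2*h) = 6 + t + 2*h)
w(s) = s²*(-2 + s) (w(s) = (s*s)*(6 + s + 2*(-4)) = s²*(6 + s - 8) = s²*(-2 + s))
q = 490 (q = -(-2)*7²*(-2 + 7) = -(-2)*49*5 = -(-2)*245 = -2*(-245) = 490)
(q + 1/(-24 + J(1, 4)))² = (490 + 1/(-24 + 4))² = (490 + 1/(-20))² = (490 - 1/20)² = (9799/20)² = 96020401/400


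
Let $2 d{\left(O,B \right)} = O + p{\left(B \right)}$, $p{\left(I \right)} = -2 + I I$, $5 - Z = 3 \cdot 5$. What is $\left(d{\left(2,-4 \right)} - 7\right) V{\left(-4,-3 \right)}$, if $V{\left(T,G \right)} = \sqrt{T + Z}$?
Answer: $i \sqrt{14} \approx 3.7417 i$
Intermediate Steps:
$Z = -10$ ($Z = 5 - 3 \cdot 5 = 5 - 15 = -10$)
$p{\left(I \right)} = -2 + I^{2}$
$V{\left(T,G \right)} = \sqrt{-10 + T}$ ($V{\left(T,G \right)} = \sqrt{T - 10} = \sqrt{-10 + T}$)
$d{\left(O,B \right)} = -1 + \frac{O}{2} + \frac{B^{2}}{2}$ ($d{\left(O,B \right)} = \frac{O + \left(-2 + B^{2}\right)}{2} = \frac{-2 + O + B^{2}}{2} = -1 + \frac{O}{2} + \frac{B^{2}}{2}$)
$\left(d{\left(2,-4 \right)} - 7\right) V{\left(-4,-3 \right)} = \left(\left(-1 + \frac{1}{2} \cdot 2 + \frac{\left(-4\right)^{2}}{2}\right) - 7\right) \sqrt{-10 - 4} = \left(\left(-1 + 1 + \frac{1}{2} \cdot 16\right) - 7\right) \sqrt{-14} = \left(\left(-1 + 1 + 8\right) - 7\right) i \sqrt{14} = \left(8 - 7\right) i \sqrt{14} = 1 i \sqrt{14} = i \sqrt{14}$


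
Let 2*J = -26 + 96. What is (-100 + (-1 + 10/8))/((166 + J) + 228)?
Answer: -133/572 ≈ -0.23252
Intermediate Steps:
J = 35 (J = (-26 + 96)/2 = (½)*70 = 35)
(-100 + (-1 + 10/8))/((166 + J) + 228) = (-100 + (-1 + 10/8))/((166 + 35) + 228) = (-100 + (-1 + (⅛)*10))/(201 + 228) = (-100 + (-1 + 5/4))/429 = (-100 + ¼)*(1/429) = -399/4*1/429 = -133/572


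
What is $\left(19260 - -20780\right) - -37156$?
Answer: $77196$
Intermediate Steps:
$\left(19260 - -20780\right) - -37156 = \left(19260 + 20780\right) + 37156 = 40040 + 37156 = 77196$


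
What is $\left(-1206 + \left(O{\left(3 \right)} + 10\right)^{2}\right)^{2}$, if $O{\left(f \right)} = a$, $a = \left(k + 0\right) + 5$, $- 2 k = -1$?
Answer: $\frac{14922769}{16} \approx 9.3267 \cdot 10^{5}$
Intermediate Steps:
$k = \frac{1}{2}$ ($k = \left(- \frac{1}{2}\right) \left(-1\right) = \frac{1}{2} \approx 0.5$)
$a = \frac{11}{2}$ ($a = \left(\frac{1}{2} + 0\right) + 5 = \frac{1}{2} + 5 = \frac{11}{2} \approx 5.5$)
$O{\left(f \right)} = \frac{11}{2}$
$\left(-1206 + \left(O{\left(3 \right)} + 10\right)^{2}\right)^{2} = \left(-1206 + \left(\frac{11}{2} + 10\right)^{2}\right)^{2} = \left(-1206 + \left(\frac{31}{2}\right)^{2}\right)^{2} = \left(-1206 + \frac{961}{4}\right)^{2} = \left(- \frac{3863}{4}\right)^{2} = \frac{14922769}{16}$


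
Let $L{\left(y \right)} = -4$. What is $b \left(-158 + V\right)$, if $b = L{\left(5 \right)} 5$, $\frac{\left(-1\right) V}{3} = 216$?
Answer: $16120$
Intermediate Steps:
$V = -648$ ($V = \left(-3\right) 216 = -648$)
$b = -20$ ($b = \left(-4\right) 5 = -20$)
$b \left(-158 + V\right) = - 20 \left(-158 - 648\right) = \left(-20\right) \left(-806\right) = 16120$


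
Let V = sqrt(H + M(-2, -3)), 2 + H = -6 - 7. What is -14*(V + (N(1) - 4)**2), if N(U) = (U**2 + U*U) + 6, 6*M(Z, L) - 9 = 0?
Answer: -224 - 21*I*sqrt(6) ≈ -224.0 - 51.439*I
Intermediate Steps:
M(Z, L) = 3/2 (M(Z, L) = 3/2 + (1/6)*0 = 3/2 + 0 = 3/2)
H = -15 (H = -2 + (-6 - 7) = -2 - 13 = -15)
N(U) = 6 + 2*U**2 (N(U) = (U**2 + U**2) + 6 = 2*U**2 + 6 = 6 + 2*U**2)
V = 3*I*sqrt(6)/2 (V = sqrt(-15 + 3/2) = sqrt(-27/2) = 3*I*sqrt(6)/2 ≈ 3.6742*I)
-14*(V + (N(1) - 4)**2) = -14*(3*I*sqrt(6)/2 + ((6 + 2*1**2) - 4)**2) = -14*(3*I*sqrt(6)/2 + ((6 + 2*1) - 4)**2) = -14*(3*I*sqrt(6)/2 + ((6 + 2) - 4)**2) = -14*(3*I*sqrt(6)/2 + (8 - 4)**2) = -14*(3*I*sqrt(6)/2 + 4**2) = -14*(3*I*sqrt(6)/2 + 16) = -14*(16 + 3*I*sqrt(6)/2) = -224 - 21*I*sqrt(6)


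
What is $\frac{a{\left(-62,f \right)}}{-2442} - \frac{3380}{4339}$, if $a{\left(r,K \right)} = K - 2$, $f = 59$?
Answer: $- \frac{2833761}{3531946} \approx -0.80232$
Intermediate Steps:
$a{\left(r,K \right)} = -2 + K$ ($a{\left(r,K \right)} = K - 2 = -2 + K$)
$\frac{a{\left(-62,f \right)}}{-2442} - \frac{3380}{4339} = \frac{-2 + 59}{-2442} - \frac{3380}{4339} = 57 \left(- \frac{1}{2442}\right) - \frac{3380}{4339} = - \frac{19}{814} - \frac{3380}{4339} = - \frac{2833761}{3531946}$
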